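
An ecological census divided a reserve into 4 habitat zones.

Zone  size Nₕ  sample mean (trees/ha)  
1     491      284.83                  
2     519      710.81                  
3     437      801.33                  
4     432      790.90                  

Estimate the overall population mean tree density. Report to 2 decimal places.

N = 1879; weights Wₕ = Nₕ/N = (0.2613, 0.2762, 0.2326, 0.2299).
x̄_st = Σ Wₕ·x̄ₕ = 0.2613·284.83 + 0.2762·710.81 + 0.2326·801.33 + 0.2299·790.90 ≈ 638.9632...
→ 638.96.

638.96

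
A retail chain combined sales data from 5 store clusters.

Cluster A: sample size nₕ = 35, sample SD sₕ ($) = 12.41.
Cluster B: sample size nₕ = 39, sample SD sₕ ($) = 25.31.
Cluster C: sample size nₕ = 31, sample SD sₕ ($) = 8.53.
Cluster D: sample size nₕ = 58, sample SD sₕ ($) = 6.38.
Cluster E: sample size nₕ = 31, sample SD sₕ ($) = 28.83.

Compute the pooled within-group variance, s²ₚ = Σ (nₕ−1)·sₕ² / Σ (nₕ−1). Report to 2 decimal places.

Degrees of freedom: 34 + 38 + 30 + 57 + 30 = 189.
Σ(nₕ−1)sₕ² = 34·154.0081 + 38·640.5961 + 30·72.7609 + 57·40.7044 + 30·831.1689 = 59016.972.
s²ₚ = 59016.972 / 189 = 312.2591... → 312.26.

312.26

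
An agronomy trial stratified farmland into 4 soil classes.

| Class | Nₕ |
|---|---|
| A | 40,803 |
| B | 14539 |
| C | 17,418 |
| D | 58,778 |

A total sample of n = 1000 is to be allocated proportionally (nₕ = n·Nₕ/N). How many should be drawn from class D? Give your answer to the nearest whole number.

Share of class D = 58778/131538 = 0.44685.
Allocate 1000 × 0.44685 = 446.852... → 447.

447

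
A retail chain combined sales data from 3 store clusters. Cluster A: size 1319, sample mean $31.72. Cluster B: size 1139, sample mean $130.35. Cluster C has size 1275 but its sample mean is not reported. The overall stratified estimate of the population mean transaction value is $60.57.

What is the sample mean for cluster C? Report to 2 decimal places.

28.08

Σ Nₕx̄ₕ = N·μ, so 1275·x̄_C = 3733·60.57 − (1319·31.72 + 1139·130.35).
= 226107.81 − 190307.33 = 35800.48.
x̄_C = 35800.48 / 1275 = 28.0788... → 28.08.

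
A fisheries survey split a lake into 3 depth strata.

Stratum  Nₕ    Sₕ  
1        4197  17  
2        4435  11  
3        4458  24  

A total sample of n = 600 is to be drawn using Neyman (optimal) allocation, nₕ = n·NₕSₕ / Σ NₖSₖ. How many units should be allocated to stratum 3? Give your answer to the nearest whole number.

283

1: NₕSₕ = 4197·17 = 71349
2: NₕSₕ = 4435·11 = 48785
3: NₕSₕ = 4458·24 = 106992
Σ NₕSₕ = 227126.
n_3 = 600·106992/227126 = 282.641... → 283.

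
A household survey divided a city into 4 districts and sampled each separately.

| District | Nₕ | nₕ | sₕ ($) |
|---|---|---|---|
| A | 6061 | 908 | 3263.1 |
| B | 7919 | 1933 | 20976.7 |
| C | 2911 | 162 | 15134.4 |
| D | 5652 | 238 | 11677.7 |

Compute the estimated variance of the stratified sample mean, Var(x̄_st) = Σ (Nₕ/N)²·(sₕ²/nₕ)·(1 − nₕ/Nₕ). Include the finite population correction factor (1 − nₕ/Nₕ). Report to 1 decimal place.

N = 22543; Wₕ = Nₕ/N.
district A: (6061/22543)²·3263.1²/908·(1 − 908/6061) = 720.7023
district B: (7919/22543)²·20976.7²/1933·(1 − 1933/7919) = 21233.7213
district C: (2911/22543)²·15134.4²/162·(1 − 162/2911) = 22264.2938
district D: (5652/22543)²·11677.7²/238·(1 − 238/5652) = 34501.2360
Sum = 78719.9535 → 78720.0.

78720.0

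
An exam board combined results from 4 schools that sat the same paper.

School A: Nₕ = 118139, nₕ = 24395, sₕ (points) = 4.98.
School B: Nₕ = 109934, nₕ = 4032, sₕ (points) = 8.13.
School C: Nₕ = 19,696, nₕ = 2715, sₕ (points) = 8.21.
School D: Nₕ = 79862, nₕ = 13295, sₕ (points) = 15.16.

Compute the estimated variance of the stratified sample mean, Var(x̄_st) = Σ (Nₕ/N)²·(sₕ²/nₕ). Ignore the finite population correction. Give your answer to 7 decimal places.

N = 327631; Wₕ = Nₕ/N.
school A: (118139/327631)²·4.98²/24395 = 0.0001321827
school B: (109934/327631)²·8.13²/4032 = 0.0018456726
school C: (19696/327631)²·8.21²/2715 = 0.0000897228
school D: (79862/327631)²·15.16²/13295 = 0.0010271183
Sum = 0.0030946962 → 0.0030947.

0.0030947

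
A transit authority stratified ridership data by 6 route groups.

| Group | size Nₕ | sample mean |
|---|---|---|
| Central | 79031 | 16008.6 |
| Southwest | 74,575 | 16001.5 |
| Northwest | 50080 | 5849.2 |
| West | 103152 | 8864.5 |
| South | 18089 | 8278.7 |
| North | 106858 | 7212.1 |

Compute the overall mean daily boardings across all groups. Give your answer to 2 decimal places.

10621.56

x̄_st = (Σ Nₕx̄ₕ) / (Σ Nₕ) = (79031·16008.6 + 74575·16001.5 + 50080·5849.2 + 103152·8864.5 + 18089·8278.7 + 106858·7212.1) / 431785
= 4586230355.2 / 431785 = 10621.5602... → 10621.56.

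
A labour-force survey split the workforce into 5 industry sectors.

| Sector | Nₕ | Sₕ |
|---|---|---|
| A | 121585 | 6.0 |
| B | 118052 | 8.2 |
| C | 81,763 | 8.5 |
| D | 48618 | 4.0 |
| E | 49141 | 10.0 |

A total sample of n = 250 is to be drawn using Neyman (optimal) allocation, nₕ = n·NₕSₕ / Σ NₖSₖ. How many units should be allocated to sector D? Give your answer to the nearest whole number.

16

A: NₕSₕ = 121585·6.0 = 729510
B: NₕSₕ = 118052·8.2 = 968026.4
C: NₕSₕ = 81763·8.5 = 694985.5
D: NₕSₕ = 48618·4.0 = 194472
E: NₕSₕ = 49141·10.0 = 491410
Σ NₕSₕ = 3078403.9.
n_D = 250·194472/3078403.9 = 15.793... → 16.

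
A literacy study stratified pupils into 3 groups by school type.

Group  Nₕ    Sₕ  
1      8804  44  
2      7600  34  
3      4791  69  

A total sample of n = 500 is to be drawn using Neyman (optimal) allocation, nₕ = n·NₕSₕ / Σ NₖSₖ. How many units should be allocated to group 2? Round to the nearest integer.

132

1: NₕSₕ = 8804·44 = 387376
2: NₕSₕ = 7600·34 = 258400
3: NₕSₕ = 4791·69 = 330579
Σ NₕSₕ = 976355.
n_2 = 500·258400/976355 = 132.329... → 132.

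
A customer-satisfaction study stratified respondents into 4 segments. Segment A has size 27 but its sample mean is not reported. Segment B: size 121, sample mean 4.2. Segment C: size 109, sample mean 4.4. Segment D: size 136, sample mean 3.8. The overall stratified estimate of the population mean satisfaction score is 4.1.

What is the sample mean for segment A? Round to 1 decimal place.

N = 27 + 121 + 109 + 136 = 393.
Overall total = μ·N = 4.1·393 = 1611.3.
Subtract the known strata: 121·4.2 + 109·4.4 + 136·3.8 = 1504.6.
Remaining total for segment A: 1611.3 − 1504.6 = 106.7.
Divide by its size: 106.7 / 27 = 3.952... → 4.0.

4.0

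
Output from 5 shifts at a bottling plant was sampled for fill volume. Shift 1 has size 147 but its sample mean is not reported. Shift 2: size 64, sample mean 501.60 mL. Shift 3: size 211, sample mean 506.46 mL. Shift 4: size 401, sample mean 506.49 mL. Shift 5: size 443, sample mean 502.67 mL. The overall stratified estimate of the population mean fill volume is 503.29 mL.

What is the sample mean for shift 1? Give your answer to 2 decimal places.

N = 147 + 64 + 211 + 401 + 443 = 1266.
Overall total = μ·N = 503.29·1266 = 637165.14.
Subtract the known strata: 64·501.60 + 211·506.46 + 401·506.49 + 443·502.67 = 564750.76.
Remaining total for shift 1: 637165.14 − 564750.76 = 72414.38.
Divide by its size: 72414.38 / 147 = 492.6148... → 492.61.

492.61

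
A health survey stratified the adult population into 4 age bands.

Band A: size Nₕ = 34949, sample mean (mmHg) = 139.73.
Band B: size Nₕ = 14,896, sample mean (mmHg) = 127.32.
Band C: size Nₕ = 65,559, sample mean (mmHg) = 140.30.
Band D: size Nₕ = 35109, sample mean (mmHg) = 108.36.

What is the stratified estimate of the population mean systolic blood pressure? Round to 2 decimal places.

131.43

x̄_st = (Σ Nₕx̄ₕ) / (Σ Nₕ) = (34949·139.73 + 14896·127.32 + 65559·140.30 + 35109·108.36) / 150513
= 19782321.43 / 150513 = 131.4326... → 131.43.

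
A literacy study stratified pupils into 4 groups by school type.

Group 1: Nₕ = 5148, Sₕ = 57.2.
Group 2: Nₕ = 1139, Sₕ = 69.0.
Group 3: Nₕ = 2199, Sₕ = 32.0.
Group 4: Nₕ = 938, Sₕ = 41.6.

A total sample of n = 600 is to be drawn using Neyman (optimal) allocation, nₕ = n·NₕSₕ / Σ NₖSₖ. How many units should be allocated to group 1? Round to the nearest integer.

Σ NₕSₕ = 5148·57.2 + 1139·69.0 + 2199·32.0 + 938·41.6 = 482445.4.
Share for 1: 294465.6/482445.4 = 0.61036.
n_1 = 600 × 0.61036 = 366.216... → 366.

366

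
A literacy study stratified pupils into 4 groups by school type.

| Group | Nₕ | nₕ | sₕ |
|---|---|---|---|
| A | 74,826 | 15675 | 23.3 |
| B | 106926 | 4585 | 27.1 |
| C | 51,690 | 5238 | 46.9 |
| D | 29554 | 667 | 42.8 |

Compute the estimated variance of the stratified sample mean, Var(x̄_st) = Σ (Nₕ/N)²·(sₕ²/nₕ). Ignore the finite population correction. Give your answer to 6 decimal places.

N = 262996; Wₕ = Nₕ/N.
group A: (74826/262996)²·23.3²/15675 = 0.002803568
group B: (106926/262996)²·27.1²/4585 = 0.026476928
group C: (51690/262996)²·46.9²/5238 = 0.016221648
group D: (29554/262996)²·42.8²/667 = 0.034681347
Sum = 0.080183491 → 0.080183.

0.080183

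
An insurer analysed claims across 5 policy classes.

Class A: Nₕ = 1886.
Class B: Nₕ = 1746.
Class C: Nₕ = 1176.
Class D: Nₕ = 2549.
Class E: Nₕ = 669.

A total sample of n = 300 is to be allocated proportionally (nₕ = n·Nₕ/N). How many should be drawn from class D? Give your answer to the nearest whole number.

Share of class D = 2549/8026 = 0.31759.
Allocate 300 × 0.31759 = 95.278... → 95.

95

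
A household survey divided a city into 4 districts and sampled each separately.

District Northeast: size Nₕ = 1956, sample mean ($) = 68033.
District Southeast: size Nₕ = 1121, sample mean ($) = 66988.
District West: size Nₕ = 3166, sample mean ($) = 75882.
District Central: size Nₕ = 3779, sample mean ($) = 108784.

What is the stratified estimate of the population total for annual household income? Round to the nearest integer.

Northeast: 1956·68033 = 133072548
Southeast: 1121·66988 = 75093548
West: 3166·75882 = 240242412
Central: 3779·108784 = 411094736
τ̂ = Σ Nₕx̄ₕ = 859503244.

859503244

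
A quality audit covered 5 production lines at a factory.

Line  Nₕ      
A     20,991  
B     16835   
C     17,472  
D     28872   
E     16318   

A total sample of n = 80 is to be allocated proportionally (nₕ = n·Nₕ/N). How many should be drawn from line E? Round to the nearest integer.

13

Share of line E = 16318/100488 = 0.16239.
Allocate 80 × 0.16239 = 12.991... → 13.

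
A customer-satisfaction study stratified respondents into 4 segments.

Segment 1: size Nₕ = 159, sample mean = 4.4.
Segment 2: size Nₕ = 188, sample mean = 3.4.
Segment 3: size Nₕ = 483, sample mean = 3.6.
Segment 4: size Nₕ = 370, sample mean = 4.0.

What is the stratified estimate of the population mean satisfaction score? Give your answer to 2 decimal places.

x̄_st = (Σ Nₕx̄ₕ) / (Σ Nₕ) = (159·4.4 + 188·3.4 + 483·3.6 + 370·4.0) / 1200
= 4557.6 / 1200 = 3.798 → 3.80.

3.80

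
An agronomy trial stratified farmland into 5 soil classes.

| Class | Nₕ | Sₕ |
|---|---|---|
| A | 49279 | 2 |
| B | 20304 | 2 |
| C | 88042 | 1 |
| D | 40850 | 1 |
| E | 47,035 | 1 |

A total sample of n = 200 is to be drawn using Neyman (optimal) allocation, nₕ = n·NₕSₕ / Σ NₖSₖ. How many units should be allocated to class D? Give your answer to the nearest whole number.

A: NₕSₕ = 49279·2 = 98558
B: NₕSₕ = 20304·2 = 40608
C: NₕSₕ = 88042·1 = 88042
D: NₕSₕ = 40850·1 = 40850
E: NₕSₕ = 47035·1 = 47035
Σ NₕSₕ = 315093.
n_D = 200·40850/315093 = 25.929... → 26.

26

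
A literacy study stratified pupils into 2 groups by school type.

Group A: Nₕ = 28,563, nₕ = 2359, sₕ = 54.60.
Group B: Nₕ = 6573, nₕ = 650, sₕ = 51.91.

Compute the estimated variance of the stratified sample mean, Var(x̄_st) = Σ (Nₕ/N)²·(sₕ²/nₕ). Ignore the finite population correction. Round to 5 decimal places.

N = 35136. Term for each stratum: Wₕ²sₕ²/nₕ.
Var(x̄_st) = 0.83514204 + 0.14508126 = 0.98022331 → 0.98022.

0.98022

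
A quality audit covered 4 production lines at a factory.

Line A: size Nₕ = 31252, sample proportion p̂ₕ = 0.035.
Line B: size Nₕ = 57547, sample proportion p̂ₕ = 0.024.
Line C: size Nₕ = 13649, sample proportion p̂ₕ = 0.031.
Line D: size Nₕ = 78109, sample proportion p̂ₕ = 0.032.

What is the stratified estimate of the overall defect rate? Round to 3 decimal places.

Wₕ = Nₕ/N with N = 180557: 0.1731, 0.3187, 0.0756, 0.4326.
p̂_st = 0.1731·0.035 + 0.3187·0.024 + 0.0756·0.031 + 0.4326·0.032 ≈ 0.02989... → 0.030.

0.030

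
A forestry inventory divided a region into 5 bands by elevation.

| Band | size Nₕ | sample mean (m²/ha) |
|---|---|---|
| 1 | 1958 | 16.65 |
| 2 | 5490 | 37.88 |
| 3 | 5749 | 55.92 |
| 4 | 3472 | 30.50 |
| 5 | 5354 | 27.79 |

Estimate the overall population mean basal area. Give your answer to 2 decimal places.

37.09

x̄_st = (Σ Nₕx̄ₕ) / (Σ Nₕ) = (1958·16.65 + 5490·37.88 + 5749·55.92 + 3472·30.50 + 5354·27.79) / 22023
= 816729.64 / 22023 = 37.0853... → 37.09.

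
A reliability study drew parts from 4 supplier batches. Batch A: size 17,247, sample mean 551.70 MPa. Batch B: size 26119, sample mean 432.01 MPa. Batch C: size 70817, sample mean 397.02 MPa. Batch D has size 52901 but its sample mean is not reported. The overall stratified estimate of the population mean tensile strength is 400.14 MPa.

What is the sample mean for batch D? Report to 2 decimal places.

Σ Nₕx̄ₕ = N·μ, so 52901·x̄_D = 167084·400.14 − (17247·551.70 + 26119·432.01 + 70817·397.02).
= 66856991.76 − 48914604.43 = 17942387.33.
x̄_D = 17942387.33 / 52901 = 339.1692... → 339.17.

339.17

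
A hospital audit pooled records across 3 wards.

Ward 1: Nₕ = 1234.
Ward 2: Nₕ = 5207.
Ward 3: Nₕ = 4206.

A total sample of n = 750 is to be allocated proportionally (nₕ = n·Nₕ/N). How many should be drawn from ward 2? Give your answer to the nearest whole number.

367

N = 1234 + 5207 + 4206 = 10647.
n_2 = 750·5207/10647 = 366.793... → 367.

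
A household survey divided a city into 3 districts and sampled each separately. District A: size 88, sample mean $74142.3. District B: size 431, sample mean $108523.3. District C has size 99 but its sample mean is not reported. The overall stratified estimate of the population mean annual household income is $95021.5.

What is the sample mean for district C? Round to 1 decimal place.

Σ Nₕx̄ₕ = N·μ, so 99·x̄_C = 618·95021.5 − (88·74142.3 + 431·108523.3).
= 58723287 − 53298064.7 = 5425222.3.
x̄_C = 5425222.3 / 99 = 54800.225... → 54800.2.

54800.2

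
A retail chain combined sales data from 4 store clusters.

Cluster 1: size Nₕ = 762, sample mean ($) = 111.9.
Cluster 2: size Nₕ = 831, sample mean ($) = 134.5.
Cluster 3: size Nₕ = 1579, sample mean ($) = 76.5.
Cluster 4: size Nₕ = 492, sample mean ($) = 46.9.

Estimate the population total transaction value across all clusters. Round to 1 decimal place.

1: 762·111.9 = 85267.8
2: 831·134.5 = 111769.5
3: 1579·76.5 = 120793.5
4: 492·46.9 = 23074.8
τ̂ = Σ Nₕx̄ₕ = 340905.6.

340905.6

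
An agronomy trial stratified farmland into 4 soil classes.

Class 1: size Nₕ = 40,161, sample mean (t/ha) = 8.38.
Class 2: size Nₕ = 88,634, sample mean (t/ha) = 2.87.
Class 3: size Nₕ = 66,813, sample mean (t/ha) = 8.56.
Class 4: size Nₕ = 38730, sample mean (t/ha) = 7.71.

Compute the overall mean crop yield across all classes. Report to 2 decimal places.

6.24

N = 40161 + 88634 + 66813 + 38730 = 234338.
Overall mean = Σ (Nₕ/N)·x̄ₕ — weight by population share, not a simple average.
Σ Nₕx̄ₕ = 40161·8.38 + 88634·2.87 + 66813·8.56 + 38730·7.71 = 336549.18 + 254379.58 + 571919.28 + 298608.3 = 1461456.34.
Divide by N: 1461456.34 / 234338 = 6.2365... → 6.24.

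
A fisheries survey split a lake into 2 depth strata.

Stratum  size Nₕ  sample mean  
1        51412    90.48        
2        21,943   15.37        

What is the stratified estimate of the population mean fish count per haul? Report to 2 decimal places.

68.01

N = 51412 + 21943 = 73355.
The stratified mean weights each stratum mean by its population share Nₕ/N.
Σ Nₕx̄ₕ = 51412·90.48 + 21943·15.37 = 4651757.76 + 337263.91 = 4989021.67.
Divide by N: 4989021.67 / 73355 = 68.0120... → 68.01.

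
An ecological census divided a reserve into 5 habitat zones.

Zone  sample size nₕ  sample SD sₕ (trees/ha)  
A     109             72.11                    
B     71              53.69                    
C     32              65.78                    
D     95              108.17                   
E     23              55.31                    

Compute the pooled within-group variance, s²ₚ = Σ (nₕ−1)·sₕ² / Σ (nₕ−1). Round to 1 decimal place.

6352.9

A: (109−1)·72.11² = 108·5199.8521 = 561584.0268
B: (71−1)·53.69² = 70·2882.6161 = 201783.127
C: (32−1)·65.78² = 31·4327.0084 = 134137.2604
D: (95−1)·108.17² = 94·11700.7489 = 1099870.3966
E: (23−1)·55.31² = 22·3059.1961 = 67302.3142
Numerator = 2064677.125; denominator = Σ(nₕ−1) = 325.
s²ₚ = 2064677.125/325 = 6352.853... → 6352.9.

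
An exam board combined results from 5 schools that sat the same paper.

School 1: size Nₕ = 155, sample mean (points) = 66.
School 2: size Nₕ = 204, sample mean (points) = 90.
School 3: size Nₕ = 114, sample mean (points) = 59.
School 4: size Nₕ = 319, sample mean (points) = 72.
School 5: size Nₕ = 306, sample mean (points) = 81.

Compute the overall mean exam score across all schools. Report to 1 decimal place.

75.7

x̄_st = (Σ Nₕx̄ₕ) / (Σ Nₕ) = (155·66 + 204·90 + 114·59 + 319·72 + 306·81) / 1098
= 83070 / 1098 = 75.656... → 75.7.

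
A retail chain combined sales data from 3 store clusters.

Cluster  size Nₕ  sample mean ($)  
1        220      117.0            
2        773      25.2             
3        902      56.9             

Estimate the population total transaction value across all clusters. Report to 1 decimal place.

Population total = Σ Nₕ·x̄ₕ (each stratum's size times its mean).
220·117.0 + 773·25.2 + 902·56.9 = 25740 + 19479.6 + 51323.8 = 96543.4.

96543.4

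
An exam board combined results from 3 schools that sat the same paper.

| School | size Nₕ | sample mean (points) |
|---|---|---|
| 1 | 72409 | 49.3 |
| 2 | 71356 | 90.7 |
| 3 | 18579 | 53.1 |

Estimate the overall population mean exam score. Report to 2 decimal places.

N = 162344; weights Wₕ = Nₕ/N = (0.4460, 0.4395, 0.1144).
x̄_st = Σ Wₕ·x̄ₕ = 0.4460·49.3 + 0.4395·90.7 + 0.1144·53.1 ≈ 67.9317...
→ 67.93.

67.93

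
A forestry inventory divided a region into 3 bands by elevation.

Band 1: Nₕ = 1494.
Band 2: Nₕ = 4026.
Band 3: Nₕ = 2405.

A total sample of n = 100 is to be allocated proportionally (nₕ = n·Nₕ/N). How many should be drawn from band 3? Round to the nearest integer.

N = 1494 + 4026 + 2405 = 7925.
n_3 = 100·2405/7925 = 30.347... → 30.

30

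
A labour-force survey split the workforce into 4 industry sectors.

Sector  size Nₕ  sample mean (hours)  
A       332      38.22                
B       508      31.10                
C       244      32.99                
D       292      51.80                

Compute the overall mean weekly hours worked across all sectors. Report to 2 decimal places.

37.55

x̄_st = (Σ Nₕx̄ₕ) / (Σ Nₕ) = (332·38.22 + 508·31.10 + 244·32.99 + 292·51.80) / 1376
= 51663 / 1376 = 37.5458... → 37.55.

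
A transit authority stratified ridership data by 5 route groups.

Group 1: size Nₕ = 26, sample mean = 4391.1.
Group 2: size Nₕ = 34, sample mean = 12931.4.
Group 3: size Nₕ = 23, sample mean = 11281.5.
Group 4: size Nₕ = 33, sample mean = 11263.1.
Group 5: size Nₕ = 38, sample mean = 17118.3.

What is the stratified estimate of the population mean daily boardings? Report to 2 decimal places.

x̄_st = (Σ Nₕx̄ₕ) / (Σ Nₕ) = (26·4391.1 + 34·12931.4 + 23·11281.5 + 33·11263.1 + 38·17118.3) / 154
= 1835488.4 / 154 = 11918.7558... → 11918.76.

11918.76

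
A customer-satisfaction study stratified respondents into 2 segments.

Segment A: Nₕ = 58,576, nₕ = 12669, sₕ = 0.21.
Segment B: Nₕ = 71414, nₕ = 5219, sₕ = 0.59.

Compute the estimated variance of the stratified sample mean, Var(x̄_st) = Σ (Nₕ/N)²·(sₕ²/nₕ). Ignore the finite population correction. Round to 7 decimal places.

0.0000208

N = 129990; Wₕ = Nₕ/N.
segment A: (58576/129990)²·0.21²/12669 = 0.0000007068
segment B: (71414/129990)²·0.59²/5219 = 0.0000201309
Sum = 0.0000208377 → 0.0000208.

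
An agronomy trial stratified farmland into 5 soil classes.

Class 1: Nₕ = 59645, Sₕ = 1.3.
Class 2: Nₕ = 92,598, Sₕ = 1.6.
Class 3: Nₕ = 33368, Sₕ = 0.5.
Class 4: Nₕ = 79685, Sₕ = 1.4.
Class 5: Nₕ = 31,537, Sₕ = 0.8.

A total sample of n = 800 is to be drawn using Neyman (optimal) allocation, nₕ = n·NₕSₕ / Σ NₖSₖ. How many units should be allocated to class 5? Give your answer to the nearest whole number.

53

1: NₕSₕ = 59645·1.3 = 77538.5
2: NₕSₕ = 92598·1.6 = 148156.8
3: NₕSₕ = 33368·0.5 = 16684
4: NₕSₕ = 79685·1.4 = 111559
5: NₕSₕ = 31537·0.8 = 25229.6
Σ NₕSₕ = 379167.9.
n_5 = 800·25229.6/379167.9 = 53.232... → 53.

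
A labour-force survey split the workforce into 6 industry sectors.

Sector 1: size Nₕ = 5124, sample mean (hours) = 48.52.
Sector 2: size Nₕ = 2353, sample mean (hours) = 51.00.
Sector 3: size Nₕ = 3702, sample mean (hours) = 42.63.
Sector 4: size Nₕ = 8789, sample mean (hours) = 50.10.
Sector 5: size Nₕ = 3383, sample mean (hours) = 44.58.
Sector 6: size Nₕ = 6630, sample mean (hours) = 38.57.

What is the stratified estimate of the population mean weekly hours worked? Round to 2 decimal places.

45.81

N = 5124 + 2353 + 3702 + 8789 + 3383 + 6630 = 29981.
Overall mean = Σ (Nₕ/N)·x̄ₕ — weight by population share, not a simple average.
Σ Nₕx̄ₕ = 5124·48.52 + 2353·51.00 + 3702·42.63 + 8789·50.10 + 3383·44.58 + 6630·38.57 = 248616.48 + 120003 + 157816.26 + 440328.9 + 150814.14 + 255719.1 = 1373297.88.
Divide by N: 1373297.88 / 29981 = 45.8056... → 45.81.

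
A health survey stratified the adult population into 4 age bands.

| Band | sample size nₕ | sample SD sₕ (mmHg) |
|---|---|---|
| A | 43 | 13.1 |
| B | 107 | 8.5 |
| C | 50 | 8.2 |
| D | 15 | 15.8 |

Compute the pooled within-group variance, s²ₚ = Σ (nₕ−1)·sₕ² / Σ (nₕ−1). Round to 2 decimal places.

Degrees of freedom: 42 + 106 + 49 + 14 = 211.
Σ(nₕ−1)sₕ² = 42·171.61 + 106·72.25 + 49·67.24 + 14·249.64 = 21655.84.
s²ₚ = 21655.84 / 211 = 102.6343... → 102.63.

102.63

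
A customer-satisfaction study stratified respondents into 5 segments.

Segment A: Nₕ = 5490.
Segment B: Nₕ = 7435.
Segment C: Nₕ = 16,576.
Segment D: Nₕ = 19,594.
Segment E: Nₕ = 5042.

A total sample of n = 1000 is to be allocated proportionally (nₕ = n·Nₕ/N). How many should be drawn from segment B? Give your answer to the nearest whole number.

Share of segment B = 7435/54137 = 0.13734.
Allocate 1000 × 0.13734 = 137.337... → 137.

137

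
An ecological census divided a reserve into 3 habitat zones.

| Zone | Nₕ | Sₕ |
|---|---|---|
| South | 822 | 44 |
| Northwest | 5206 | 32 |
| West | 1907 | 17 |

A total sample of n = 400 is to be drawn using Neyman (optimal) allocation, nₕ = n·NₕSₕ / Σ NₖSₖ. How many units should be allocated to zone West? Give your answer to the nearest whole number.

55

South: NₕSₕ = 822·44 = 36168
Northwest: NₕSₕ = 5206·32 = 166592
West: NₕSₕ = 1907·17 = 32419
Σ NₕSₕ = 235179.
n_West = 400·32419/235179 = 55.139... → 55.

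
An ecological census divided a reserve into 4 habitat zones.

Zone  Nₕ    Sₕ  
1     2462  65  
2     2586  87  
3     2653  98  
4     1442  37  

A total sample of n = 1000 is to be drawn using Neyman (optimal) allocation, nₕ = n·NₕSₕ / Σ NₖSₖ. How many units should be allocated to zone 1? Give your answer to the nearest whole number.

229

Σ NₕSₕ = 2462·65 + 2586·87 + 2653·98 + 1442·37 = 698360.
Share for 1: 160030/698360 = 0.22915.
n_1 = 1000 × 0.22915 = 229.151... → 229.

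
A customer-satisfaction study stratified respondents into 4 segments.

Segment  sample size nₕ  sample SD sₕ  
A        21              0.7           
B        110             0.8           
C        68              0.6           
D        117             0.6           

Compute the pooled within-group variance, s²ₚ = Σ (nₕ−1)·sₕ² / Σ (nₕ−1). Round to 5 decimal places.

0.46615

A: (21−1)·0.7² = 20·0.49 = 9.8
B: (110−1)·0.8² = 109·0.64 = 69.76
C: (68−1)·0.6² = 67·0.36 = 24.12
D: (117−1)·0.6² = 116·0.36 = 41.76
Numerator = 145.44; denominator = Σ(nₕ−1) = 312.
s²ₚ = 145.44/312 = 0.4661538... → 0.46615.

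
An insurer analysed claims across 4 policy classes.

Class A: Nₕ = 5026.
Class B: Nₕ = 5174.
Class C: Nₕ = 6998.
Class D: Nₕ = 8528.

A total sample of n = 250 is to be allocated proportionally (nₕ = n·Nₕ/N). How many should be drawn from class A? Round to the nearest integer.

49

N = 5026 + 5174 + 6998 + 8528 = 25726.
n_A = 250·5026/25726 = 48.842... → 49.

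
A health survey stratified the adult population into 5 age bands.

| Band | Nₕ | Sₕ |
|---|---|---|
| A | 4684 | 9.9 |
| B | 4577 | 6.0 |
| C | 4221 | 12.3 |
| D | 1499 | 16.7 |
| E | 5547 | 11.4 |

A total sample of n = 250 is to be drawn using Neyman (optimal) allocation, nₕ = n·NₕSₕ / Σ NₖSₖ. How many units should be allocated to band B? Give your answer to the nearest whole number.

Σ NₕSₕ = 4684·9.9 + 4577·6.0 + 4221·12.3 + 1499·16.7 + 5547·11.4 = 214021.
Share for B: 27462/214021 = 0.12831.
n_B = 250 × 0.12831 = 32.079... → 32.

32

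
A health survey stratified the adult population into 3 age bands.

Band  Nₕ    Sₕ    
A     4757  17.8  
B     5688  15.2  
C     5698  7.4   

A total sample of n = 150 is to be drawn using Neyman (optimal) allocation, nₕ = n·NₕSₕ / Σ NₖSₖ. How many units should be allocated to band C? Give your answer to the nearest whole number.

30

A: NₕSₕ = 4757·17.8 = 84674.6
B: NₕSₕ = 5688·15.2 = 86457.6
C: NₕSₕ = 5698·7.4 = 42165.2
Σ NₕSₕ = 213297.4.
n_C = 150·42165.2/213297.4 = 29.652... → 30.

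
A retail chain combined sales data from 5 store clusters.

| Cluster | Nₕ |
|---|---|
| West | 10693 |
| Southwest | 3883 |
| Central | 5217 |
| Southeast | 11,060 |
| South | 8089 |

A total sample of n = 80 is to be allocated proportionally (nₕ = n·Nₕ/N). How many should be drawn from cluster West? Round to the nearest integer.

Share of cluster West = 10693/38942 = 0.27459.
Allocate 80 × 0.27459 = 21.967... → 22.

22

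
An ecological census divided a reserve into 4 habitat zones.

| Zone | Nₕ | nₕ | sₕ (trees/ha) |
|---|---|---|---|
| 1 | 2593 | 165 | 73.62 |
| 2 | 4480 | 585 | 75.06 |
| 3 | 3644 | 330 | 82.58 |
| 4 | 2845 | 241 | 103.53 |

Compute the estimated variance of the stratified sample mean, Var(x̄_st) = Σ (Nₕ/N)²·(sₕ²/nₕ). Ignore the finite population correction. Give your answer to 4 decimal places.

5.7008

N = 13562; Wₕ = Nₕ/N.
zone 1: (2593/13562)²·73.62²/165 = 1.2007849
zone 2: (4480/13562)²·75.06²/585 = 1.0509204
zone 3: (3644/13562)²·82.58²/330 = 1.4919184
zone 4: (2845/13562)²·103.53²/241 = 1.9571876
Sum = 5.7008113 → 5.7008.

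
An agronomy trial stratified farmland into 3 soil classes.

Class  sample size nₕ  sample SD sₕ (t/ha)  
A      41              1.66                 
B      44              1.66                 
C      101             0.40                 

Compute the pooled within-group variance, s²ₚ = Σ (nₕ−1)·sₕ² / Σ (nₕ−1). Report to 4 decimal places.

A: (41−1)·1.66² = 40·2.7556 = 110.224
B: (44−1)·1.66² = 43·2.7556 = 118.4908
C: (101−1)·0.40² = 100·0.16 = 16
Numerator = 244.7148; denominator = Σ(nₕ−1) = 183.
s²ₚ = 244.7148/183 = 1.337239... → 1.3372.

1.3372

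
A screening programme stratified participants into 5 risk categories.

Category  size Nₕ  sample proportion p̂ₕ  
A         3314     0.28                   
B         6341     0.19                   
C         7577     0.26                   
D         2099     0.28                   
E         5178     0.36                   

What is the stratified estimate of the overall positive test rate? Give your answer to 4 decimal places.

Wₕ = Nₕ/N with N = 24509: 0.1352, 0.2587, 0.3092, 0.0856, 0.2113.
p̂_st = 0.1352·0.28 + 0.2587·0.19 + 0.3092·0.26 + 0.0856·0.28 + 0.2113·0.36 ≈ 0.267434... → 0.2674.

0.2674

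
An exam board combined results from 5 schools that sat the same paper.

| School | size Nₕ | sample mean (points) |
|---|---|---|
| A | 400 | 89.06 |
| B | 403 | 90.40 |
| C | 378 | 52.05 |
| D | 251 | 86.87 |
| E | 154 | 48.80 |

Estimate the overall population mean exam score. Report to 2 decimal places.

76.32

N = 400 + 403 + 378 + 251 + 154 = 1586.
Overall mean = Σ (Nₕ/N)·x̄ₕ — weight by population share, not a simple average.
Σ Nₕx̄ₕ = 400·89.06 + 403·90.40 + 378·52.05 + 251·86.87 + 154·48.80 = 35624 + 36431.2 + 19674.9 + 21804.37 + 7515.2 = 121049.67.
Divide by N: 121049.67 / 1586 = 76.3239... → 76.32.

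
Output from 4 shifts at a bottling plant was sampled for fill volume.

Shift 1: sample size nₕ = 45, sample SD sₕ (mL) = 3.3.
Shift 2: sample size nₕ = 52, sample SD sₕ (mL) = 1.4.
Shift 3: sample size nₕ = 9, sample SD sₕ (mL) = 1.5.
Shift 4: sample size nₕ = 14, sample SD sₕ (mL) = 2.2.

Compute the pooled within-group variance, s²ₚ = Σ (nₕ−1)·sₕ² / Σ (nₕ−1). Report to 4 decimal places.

1: (45−1)·3.3² = 44·10.89 = 479.16
2: (52−1)·1.4² = 51·1.96 = 99.96
3: (9−1)·1.5² = 8·2.25 = 18
4: (14−1)·2.2² = 13·4.84 = 62.92
Numerator = 660.04; denominator = Σ(nₕ−1) = 116.
s²ₚ = 660.04/116 = 5.69 → 5.6900.

5.6900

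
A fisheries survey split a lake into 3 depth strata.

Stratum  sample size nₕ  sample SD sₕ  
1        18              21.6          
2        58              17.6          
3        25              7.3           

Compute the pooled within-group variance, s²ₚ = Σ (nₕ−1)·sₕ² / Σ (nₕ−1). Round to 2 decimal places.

1: (18−1)·21.6² = 17·466.56 = 7931.52
2: (58−1)·17.6² = 57·309.76 = 17656.32
3: (25−1)·7.3² = 24·53.29 = 1278.96
Numerator = 26866.8; denominator = Σ(nₕ−1) = 98.
s²ₚ = 26866.8/98 = 274.1510... → 274.15.

274.15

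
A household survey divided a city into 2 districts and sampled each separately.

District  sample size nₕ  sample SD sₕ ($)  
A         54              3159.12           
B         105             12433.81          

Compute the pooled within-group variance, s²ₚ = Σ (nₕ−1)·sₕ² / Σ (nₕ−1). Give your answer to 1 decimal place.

A: (54−1)·3159.12² = 53·9980039.1744 = 528942076.2432
B: (105−1)·12433.81² = 104·154599631.1161 = 16078361636.0744
Numerator = 16607303712.3176; denominator = Σ(nₕ−1) = 157.
s²ₚ = 16607303712.3176/157 = 105779004.537... → 105779004.5.

105779004.5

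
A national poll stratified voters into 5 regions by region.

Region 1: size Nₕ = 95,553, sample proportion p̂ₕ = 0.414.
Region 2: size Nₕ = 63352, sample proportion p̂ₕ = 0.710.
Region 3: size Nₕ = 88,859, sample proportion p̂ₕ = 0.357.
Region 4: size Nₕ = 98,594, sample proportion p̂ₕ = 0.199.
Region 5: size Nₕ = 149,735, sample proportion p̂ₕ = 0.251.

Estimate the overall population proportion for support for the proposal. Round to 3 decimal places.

N = 95553 + 63352 + 88859 + 98594 + 149735 = 496093.
Overall proportion = Σ (Nₕ/N)·p̂ₕ.
Σ Nₕp̂ₕ = 39558.942 + 44979.92 + 31722.663 + 19620.206 + 37583.485 = 173465.216.
173465.216 / 496093 = 0.34966... → 0.350.

0.350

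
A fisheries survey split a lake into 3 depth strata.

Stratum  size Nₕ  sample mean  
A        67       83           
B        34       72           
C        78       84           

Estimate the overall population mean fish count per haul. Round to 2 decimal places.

81.35

x̄_st = (Σ Nₕx̄ₕ) / (Σ Nₕ) = (67·83 + 34·72 + 78·84) / 179
= 14561 / 179 = 81.3464... → 81.35.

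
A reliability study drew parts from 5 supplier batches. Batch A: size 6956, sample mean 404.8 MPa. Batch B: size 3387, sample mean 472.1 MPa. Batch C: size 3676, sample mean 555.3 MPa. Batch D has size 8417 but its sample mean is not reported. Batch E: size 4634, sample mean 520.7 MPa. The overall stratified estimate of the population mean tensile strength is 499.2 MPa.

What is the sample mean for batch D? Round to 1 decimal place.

N = 6956 + 3387 + 3676 + 8417 + 4634 = 27070.
Overall total = μ·N = 499.2·27070 = 13513344.
Subtract the known strata: 6956·404.8 + 3387·472.1 + 3676·555.3 + 4634·520.7 = 8868998.1.
Remaining total for batch D: 13513344 − 8868998.1 = 4644345.9.
Divide by its size: 4644345.9 / 8417 = 551.782... → 551.8.

551.8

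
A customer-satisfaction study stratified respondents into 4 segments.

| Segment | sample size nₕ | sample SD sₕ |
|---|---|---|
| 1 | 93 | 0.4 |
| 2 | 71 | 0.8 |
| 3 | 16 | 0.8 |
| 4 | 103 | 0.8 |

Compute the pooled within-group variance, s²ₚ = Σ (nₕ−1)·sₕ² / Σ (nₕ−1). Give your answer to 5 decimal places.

0.48172

Degrees of freedom: 92 + 70 + 15 + 102 = 279.
Σ(nₕ−1)sₕ² = 92·0.16 + 70·0.64 + 15·0.64 + 102·0.64 = 134.4.
s²ₚ = 134.4 / 279 = 0.4817204... → 0.48172.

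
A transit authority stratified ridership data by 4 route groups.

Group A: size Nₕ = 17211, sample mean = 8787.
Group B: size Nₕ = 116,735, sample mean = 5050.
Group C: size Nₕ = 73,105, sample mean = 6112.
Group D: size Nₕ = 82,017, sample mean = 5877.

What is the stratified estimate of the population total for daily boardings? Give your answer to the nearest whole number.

A: 17211·8787 = 151233057
B: 116735·5050 = 589511750
C: 73105·6112 = 446817760
D: 82017·5877 = 482013909
τ̂ = Σ Nₕx̄ₕ = 1669576476.

1669576476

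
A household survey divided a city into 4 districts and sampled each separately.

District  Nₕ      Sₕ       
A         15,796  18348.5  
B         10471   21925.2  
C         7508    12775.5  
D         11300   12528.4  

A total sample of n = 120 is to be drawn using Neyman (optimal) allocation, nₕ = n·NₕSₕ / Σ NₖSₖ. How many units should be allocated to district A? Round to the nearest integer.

46

A: NₕSₕ = 15796·18348.5 = 289832906
B: NₕSₕ = 10471·21925.2 = 229578769.2
C: NₕSₕ = 7508·12775.5 = 95918454
D: NₕSₕ = 11300·12528.4 = 141570920
Σ NₕSₕ = 756901049.2.
n_A = 120·289832906/756901049.2 = 45.950... → 46.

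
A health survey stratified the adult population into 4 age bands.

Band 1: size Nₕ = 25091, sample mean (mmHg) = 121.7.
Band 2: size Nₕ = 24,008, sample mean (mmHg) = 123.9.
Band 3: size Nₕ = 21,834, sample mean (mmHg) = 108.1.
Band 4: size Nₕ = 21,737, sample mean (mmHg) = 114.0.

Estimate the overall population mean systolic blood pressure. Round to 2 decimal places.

N = 25091 + 24008 + 21834 + 21737 = 92670.
Weight each subgroup mean by Nₕ/N and sum.
Σ Nₕx̄ₕ = 25091·121.7 + 24008·123.9 + 21834·108.1 + 21737·114.0 = 3053574.7 + 2974591.2 + 2360255.4 + 2478018 = 10866439.3.
Divide by N: 10866439.3 / 92670 = 117.2595... → 117.26.

117.26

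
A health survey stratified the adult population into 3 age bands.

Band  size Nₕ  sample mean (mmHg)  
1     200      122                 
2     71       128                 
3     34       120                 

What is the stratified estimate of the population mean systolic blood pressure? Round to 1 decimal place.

123.2

x̄_st = (Σ Nₕx̄ₕ) / (Σ Nₕ) = (200·122 + 71·128 + 34·120) / 305
= 37568 / 305 = 123.174... → 123.2.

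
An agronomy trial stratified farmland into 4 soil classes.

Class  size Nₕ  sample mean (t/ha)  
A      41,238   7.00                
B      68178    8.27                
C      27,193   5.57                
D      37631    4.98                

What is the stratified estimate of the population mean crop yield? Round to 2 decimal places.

6.84

N = 174240; weights Wₕ = Nₕ/N = (0.2367, 0.3913, 0.1561, 0.2160).
x̄_st = Σ Wₕ·x̄ₕ = 0.2367·7.00 + 0.3913·8.27 + 0.1561·5.57 + 0.2160·4.98 ≈ 6.8375...
→ 6.84.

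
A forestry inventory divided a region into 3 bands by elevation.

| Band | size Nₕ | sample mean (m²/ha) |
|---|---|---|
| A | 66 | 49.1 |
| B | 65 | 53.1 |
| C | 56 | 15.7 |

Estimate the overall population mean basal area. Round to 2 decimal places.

N = 187; weights Wₕ = Nₕ/N = (0.3529, 0.3476, 0.2995).
x̄_st = Σ Wₕ·x̄ₕ = 0.3529·49.1 + 0.3476·53.1 + 0.2995·15.7 ≈ 40.4882...
→ 40.49.

40.49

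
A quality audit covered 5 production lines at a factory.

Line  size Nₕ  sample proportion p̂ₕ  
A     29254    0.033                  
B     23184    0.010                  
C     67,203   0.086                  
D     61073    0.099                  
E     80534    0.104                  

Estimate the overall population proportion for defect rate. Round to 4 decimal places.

0.0819

N = 29254 + 23184 + 67203 + 61073 + 80534 = 261248.
Overall proportion = Σ (Nₕ/N)·p̂ₕ.
Σ Nₕp̂ₕ = 965.382 + 231.84 + 5779.458 + 6046.227 + 8375.536 = 21398.443.
21398.443 / 261248 = 0.081909... → 0.0819.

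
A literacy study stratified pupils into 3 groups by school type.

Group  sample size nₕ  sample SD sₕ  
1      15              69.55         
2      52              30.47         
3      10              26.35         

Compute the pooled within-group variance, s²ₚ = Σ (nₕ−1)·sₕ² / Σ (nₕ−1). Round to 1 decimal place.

1639.4

Degrees of freedom: 14 + 51 + 9 = 74.
Σ(nₕ−1)sₕ² = 14·4837.2025 + 51·928.4209 + 9·694.3225 = 121319.2034.
s²ₚ = 121319.2034 / 74 = 1639.449... → 1639.4.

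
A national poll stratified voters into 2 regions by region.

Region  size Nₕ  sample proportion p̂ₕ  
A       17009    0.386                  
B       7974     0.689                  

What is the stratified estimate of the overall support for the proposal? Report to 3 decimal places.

N = 17009 + 7974 = 24983.
Overall proportion = Σ (Nₕ/N)·p̂ₕ.
Σ Nₕp̂ₕ = 6565.474 + 5494.086 = 12059.56.
12059.56 / 24983 = 0.48271... → 0.483.

0.483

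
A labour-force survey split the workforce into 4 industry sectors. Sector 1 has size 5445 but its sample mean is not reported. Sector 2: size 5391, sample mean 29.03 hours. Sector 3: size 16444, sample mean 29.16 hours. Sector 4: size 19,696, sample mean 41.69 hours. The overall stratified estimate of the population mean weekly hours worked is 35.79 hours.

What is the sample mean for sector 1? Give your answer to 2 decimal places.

41.16

Σ Nₕx̄ₕ = N·μ, so 5445·x̄_1 = 46976·35.79 − (5391·29.03 + 16444·29.16 + 19696·41.69).
= 1681271.04 − 1457134.01 = 224137.03.
x̄_1 = 224137.03 / 5445 = 41.1638... → 41.16.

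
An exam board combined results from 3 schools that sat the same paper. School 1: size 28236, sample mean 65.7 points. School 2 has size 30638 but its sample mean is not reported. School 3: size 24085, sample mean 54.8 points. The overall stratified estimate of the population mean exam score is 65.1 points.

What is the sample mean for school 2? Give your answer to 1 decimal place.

72.6

Σ Nₕx̄ₕ = N·μ, so 30638·x̄_2 = 82959·65.1 − (28236·65.7 + 24085·54.8).
= 5400630.9 − 3174963.2 = 2225667.7.
x̄_2 = 2225667.7 / 30638 = 72.644... → 72.6.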